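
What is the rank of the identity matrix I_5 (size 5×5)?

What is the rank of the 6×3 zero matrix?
rank(I_5) = 5, rank(0) = 0

The identity I_5 has 5 columns that are the standard basis vectors e_1, …, e_5. These are linearly independent, so all 5 columns are pivots and rank(I_5) = 5.
The 6×3 zero matrix has every entry zero, so every row is the zero row and there are no pivots; rank(0) = 0.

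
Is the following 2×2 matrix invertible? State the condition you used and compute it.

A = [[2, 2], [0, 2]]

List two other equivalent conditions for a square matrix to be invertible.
Yes, invertible; det(A) = 4 ≠ 0. Equivalent conditions: rank(A) = 2; Ax = 0 has only the trivial solution; 0 is not an eigenvalue; the columns of A are linearly independent.

To check invertibility, compute det(A).
The given matrix is triangular, so det(A) equals the product of its diagonal entries = 4 ≠ 0.
Since det(A) ≠ 0, A is invertible.
Equivalent conditions for a square matrix A to be invertible:
- rank(A) = 2 (full rank).
- The homogeneous system Ax = 0 has only the trivial solution x = 0.
- 0 is not an eigenvalue of A.
- The columns (equivalently rows) of A are linearly independent.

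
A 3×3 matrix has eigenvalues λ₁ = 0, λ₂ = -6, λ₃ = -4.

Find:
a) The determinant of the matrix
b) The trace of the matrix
det = 0, trace = -10

Two standard eigenvalue identities:
- det(A) equals the product of the eigenvalues (counted with multiplicity).
- trace(A) equals the sum of the eigenvalues.
det(A) = (0)*(-6)*(-4) = 0.
trace(A) = 0 - 6 - 4 = -10.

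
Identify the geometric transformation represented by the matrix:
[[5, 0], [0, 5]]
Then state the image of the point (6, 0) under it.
uniform scaling by factor 5; image of (6, 0) is (30, 0)

This is a diagonal matrix with equal entries 5, so it scales both axes by the same factor 5.
The matrix [[5, 0], [0, 5]] represents: uniform scaling by factor 5.
Applying it to (6, 0): [5·6 + 0·0, 0·6 + 5·0] = (30, 0).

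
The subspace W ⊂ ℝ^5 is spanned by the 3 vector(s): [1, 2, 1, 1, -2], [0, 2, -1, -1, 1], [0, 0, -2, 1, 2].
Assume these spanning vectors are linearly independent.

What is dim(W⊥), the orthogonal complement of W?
dim(W⊥) = 2

For any subspace W of ℝ^n, dim(W) + dim(W⊥) = n (the whole-space dimension).
Here the given 3 vectors are linearly independent, so dim(W) = 3.
Thus dim(W⊥) = n - dim(W) = 5 - 3 = 2.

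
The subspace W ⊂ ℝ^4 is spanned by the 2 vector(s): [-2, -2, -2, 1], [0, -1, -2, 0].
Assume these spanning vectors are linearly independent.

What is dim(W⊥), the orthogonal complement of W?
dim(W⊥) = 2

For any subspace W of ℝ^n, dim(W) + dim(W⊥) = n (the whole-space dimension).
Here the given 2 vectors are linearly independent, so dim(W) = 2.
Thus dim(W⊥) = n - dim(W) = 4 - 2 = 2.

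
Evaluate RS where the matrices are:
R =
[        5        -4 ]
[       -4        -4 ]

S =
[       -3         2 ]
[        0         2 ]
RS =
[      -15         2 ]
[       12       -16 ]

Matrix multiplication: (RS)[i][j] = sum over k of R[i][k] * S[k][j].
  (RS)[0][0] = (5)*(-3) + (-4)*(0) = -15
  (RS)[0][1] = (5)*(2) + (-4)*(2) = 2
  (RS)[1][0] = (-4)*(-3) + (-4)*(0) = 12
  (RS)[1][1] = (-4)*(2) + (-4)*(2) = -16
RS =
[      -15         2 ]
[       12       -16 ]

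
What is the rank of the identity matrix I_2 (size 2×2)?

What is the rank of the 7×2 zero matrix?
rank(I_2) = 2, rank(0) = 0

The identity I_2 has 2 columns that are the standard basis vectors e_1, …, e_2. These are linearly independent, so all 2 columns are pivots and rank(I_2) = 2.
The 7×2 zero matrix has every entry zero, so every row is the zero row and there are no pivots; rank(0) = 0.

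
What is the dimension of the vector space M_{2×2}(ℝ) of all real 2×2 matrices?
Dimension = 4

A real 2×2 matrix is determined by its 2·2 = 4 independent entries.
A standard basis is {E_ij : 1 ≤ i ≤ 2, 1 ≤ j ≤ 2}, where E_ij has a 1 in position (i, j) and 0 elsewhere — there are 4 such matrices, and they are linearly independent and span M_{2×2}(ℝ).
Therefore dim(M_{2×2}(ℝ)) = 4.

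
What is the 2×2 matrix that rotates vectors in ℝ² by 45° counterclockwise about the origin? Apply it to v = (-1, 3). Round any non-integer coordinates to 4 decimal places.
R = [[√2/2, -√2/2], [√2/2, √2/2]]; R·v = (-2.8284, 1.4142)

A counterclockwise rotation by angle θ in ℝ² has matrix R(θ) = [[cos θ, -sin θ], [sin θ, cos θ]].
For θ = 45°: cos θ = √2/2, sin θ = √2/2.
R(45°) = [[√2/2, -√2/2], [√2/2, √2/2]].
R·v = [√2/2·-1 + (-√2/2)·3, √2/2·-1 + √2/2·3] = (-2.8284, 1.4142).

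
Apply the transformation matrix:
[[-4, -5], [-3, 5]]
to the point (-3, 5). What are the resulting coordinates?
(-13, 34)

Matrix multiplication:
[[-4, -5], [-3, 5]] × [-3, 5]ᵀ
= [-4×-3 + -5×5, -3×-3 + 5×5]ᵀ
= [-13.0000, 34.0000]ᵀ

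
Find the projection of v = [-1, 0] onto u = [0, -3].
[0, 0]

The projection of v onto u is proj_u(v) = ((v·u) / (u·u)) · u.
v·u = (-1)*(0) + (0)*(-3) = 0.
u·u = (0)*(0) + (-3)*(-3) = 9.
coefficient = 0 / 9 = 0.
proj_u(v) = 0 · [0, -3] = [0, 0].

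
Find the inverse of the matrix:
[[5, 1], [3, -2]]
[[2/13, 1/13], [3/13, -5/13]]

For [[a,b],[c,d]], inverse = (1/det)·[[d,-b],[-c,a]]
det = 5·-2 - 1·3 = -13
Inverse = (1/-13)·[[-2, -1], [-3, 5]]
        = [[2/13, 1/13], [3/13, -5/13]]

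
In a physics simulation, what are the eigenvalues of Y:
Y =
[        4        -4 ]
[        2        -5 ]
λ = -4, 3

Solve det(Y - λI) = 0. For a 2×2 matrix the characteristic equation is λ² - (trace)λ + det = 0.
trace(Y) = a + d = 4 - 5 = -1.
det(Y) = a*d - b*c = (4)*(-5) - (-4)*(2) = -20 + 8 = -12.
Characteristic equation: λ² - (-1)λ + (-12) = 0.
Discriminant = (-1)² - 4*(-12) = 1 + 48 = 49.
λ = (-1 ± √49) / 2 = (-1 ± 7) / 2 = -4, 3.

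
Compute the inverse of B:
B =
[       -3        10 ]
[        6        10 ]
det(B) = -90
B⁻¹ =
[     -1/9       1/9 ]
[     1/15      1/30 ]

For a 2×2 matrix B = [[a, b], [c, d]] with det(B) ≠ 0, B⁻¹ = (1/det(B)) * [[d, -b], [-c, a]].
det(B) = (-3)*(10) - (10)*(6) = -30 - 60 = -90.
B⁻¹ = (1/-90) * [[10, -10], [-6, -3]].
Dividing each entry by -90 and reducing:
B⁻¹ =
[     -1/9       1/9 ]
[     1/15      1/30 ]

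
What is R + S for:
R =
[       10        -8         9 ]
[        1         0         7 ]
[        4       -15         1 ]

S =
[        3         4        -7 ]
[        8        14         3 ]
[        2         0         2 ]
R + S =
[       13        -4         2 ]
[        9        14        10 ]
[        6       -15         3 ]

Matrix addition is elementwise: (R+S)[i][j] = R[i][j] + S[i][j].
  (R+S)[0][0] = (10) + (3) = 13
  (R+S)[0][1] = (-8) + (4) = -4
  (R+S)[0][2] = (9) + (-7) = 2
  (R+S)[1][0] = (1) + (8) = 9
  (R+S)[1][1] = (0) + (14) = 14
  (R+S)[1][2] = (7) + (3) = 10
  (R+S)[2][0] = (4) + (2) = 6
  (R+S)[2][1] = (-15) + (0) = -15
  (R+S)[2][2] = (1) + (2) = 3
R + S =
[       13        -4         2 ]
[        9        14        10 ]
[        6       -15         3 ]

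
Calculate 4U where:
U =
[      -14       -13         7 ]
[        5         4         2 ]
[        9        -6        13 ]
4U =
[      -56       -52        28 ]
[       20        16         8 ]
[       36       -24        52 ]

Scalar multiplication is elementwise: (4U)[i][j] = 4 * U[i][j].
  (4U)[0][0] = 4 * (-14) = -56
  (4U)[0][1] = 4 * (-13) = -52
  (4U)[0][2] = 4 * (7) = 28
  (4U)[1][0] = 4 * (5) = 20
  (4U)[1][1] = 4 * (4) = 16
  (4U)[1][2] = 4 * (2) = 8
  (4U)[2][0] = 4 * (9) = 36
  (4U)[2][1] = 4 * (-6) = -24
  (4U)[2][2] = 4 * (13) = 52
4U =
[      -56       -52        28 ]
[       20        16         8 ]
[       36       -24        52 ]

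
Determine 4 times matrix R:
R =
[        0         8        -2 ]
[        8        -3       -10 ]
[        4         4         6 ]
4R =
[        0        32        -8 ]
[       32       -12       -40 ]
[       16        16        24 ]

Scalar multiplication is elementwise: (4R)[i][j] = 4 * R[i][j].
  (4R)[0][0] = 4 * (0) = 0
  (4R)[0][1] = 4 * (8) = 32
  (4R)[0][2] = 4 * (-2) = -8
  (4R)[1][0] = 4 * (8) = 32
  (4R)[1][1] = 4 * (-3) = -12
  (4R)[1][2] = 4 * (-10) = -40
  (4R)[2][0] = 4 * (4) = 16
  (4R)[2][1] = 4 * (4) = 16
  (4R)[2][2] = 4 * (6) = 24
4R =
[        0        32        -8 ]
[       32       -12       -40 ]
[       16        16        24 ]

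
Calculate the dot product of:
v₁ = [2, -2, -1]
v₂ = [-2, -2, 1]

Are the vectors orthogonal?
-1, No

The dot product is the sum of products of corresponding components.
v₁·v₂ = (2)*(-2) + (-2)*(-2) + (-1)*(1) = -4 + 4 - 1 = -1.
Two vectors are orthogonal iff their dot product is 0; here the dot product is -1, so the vectors are not orthogonal.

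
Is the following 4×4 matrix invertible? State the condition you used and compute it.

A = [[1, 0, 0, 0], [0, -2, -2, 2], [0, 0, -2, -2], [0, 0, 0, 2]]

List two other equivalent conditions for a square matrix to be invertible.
Yes, invertible; det(A) = 8 ≠ 0. Equivalent conditions: rank(A) = 4; Ax = 0 has only the trivial solution; 0 is not an eigenvalue; the columns of A are linearly independent.

To check invertibility, compute det(A).
The given matrix is triangular, so det(A) equals the product of its diagonal entries = 8 ≠ 0.
Since det(A) ≠ 0, A is invertible.
Equivalent conditions for a square matrix A to be invertible:
- rank(A) = 4 (full rank).
- The homogeneous system Ax = 0 has only the trivial solution x = 0.
- 0 is not an eigenvalue of A.
- The columns (equivalently rows) of A are linearly independent.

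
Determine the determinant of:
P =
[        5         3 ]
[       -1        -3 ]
det(P) = -12

For a 2×2 matrix [[a, b], [c, d]], det = a*d - b*c.
det(P) = (5)*(-3) - (3)*(-1) = -15 + 3 = -12.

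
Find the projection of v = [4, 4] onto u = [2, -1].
[8/5, -4/5]

The projection of v onto u is proj_u(v) = ((v·u) / (u·u)) · u.
v·u = (4)*(2) + (4)*(-1) = 4.
u·u = (2)*(2) + (-1)*(-1) = 5.
coefficient = 4 / 5 = 4/5.
proj_u(v) = 4/5 · [2, -1] = [8/5, -4/5].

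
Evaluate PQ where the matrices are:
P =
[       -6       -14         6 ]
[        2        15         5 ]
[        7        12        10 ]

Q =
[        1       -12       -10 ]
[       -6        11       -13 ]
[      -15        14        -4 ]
PQ =
[      -12         2       218 ]
[     -163       211      -235 ]
[     -215       188      -266 ]

Matrix multiplication: (PQ)[i][j] = sum over k of P[i][k] * Q[k][j].
  (PQ)[0][0] = (-6)*(1) + (-14)*(-6) + (6)*(-15) = -12
  (PQ)[0][1] = (-6)*(-12) + (-14)*(11) + (6)*(14) = 2
  (PQ)[0][2] = (-6)*(-10) + (-14)*(-13) + (6)*(-4) = 218
  (PQ)[1][0] = (2)*(1) + (15)*(-6) + (5)*(-15) = -163
  (PQ)[1][1] = (2)*(-12) + (15)*(11) + (5)*(14) = 211
  (PQ)[1][2] = (2)*(-10) + (15)*(-13) + (5)*(-4) = -235
  (PQ)[2][0] = (7)*(1) + (12)*(-6) + (10)*(-15) = -215
  (PQ)[2][1] = (7)*(-12) + (12)*(11) + (10)*(14) = 188
  (PQ)[2][2] = (7)*(-10) + (12)*(-13) + (10)*(-4) = -266
PQ =
[      -12         2       218 ]
[     -163       211      -235 ]
[     -215       188      -266 ]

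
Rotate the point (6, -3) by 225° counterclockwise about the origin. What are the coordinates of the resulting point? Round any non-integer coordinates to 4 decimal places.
(-6.3640, -2.1213)

Rotation matrix R(θ) = [[cos θ, -sin θ], [sin θ, cos θ]]; for θ = 225°:
R = [[-√2/2, √2/2], [-√2/2, -√2/2]]
Result: R × [6, -3]ᵀ = [-√2/2·6 + (√2/2)·-3, -√2/2·6 + (-√2/2)·-3]ᵀ = (-6.3640, -2.1213)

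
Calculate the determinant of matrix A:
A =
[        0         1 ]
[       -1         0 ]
det(A) = 1

For a 2×2 matrix [[a, b], [c, d]], det = a*d - b*c.
det(A) = (0)*(0) - (1)*(-1) = 0 + 1 = 1.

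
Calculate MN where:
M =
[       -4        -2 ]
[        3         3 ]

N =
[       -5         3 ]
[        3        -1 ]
MN =
[       14       -10 ]
[       -6         6 ]

Matrix multiplication: (MN)[i][j] = sum over k of M[i][k] * N[k][j].
  (MN)[0][0] = (-4)*(-5) + (-2)*(3) = 14
  (MN)[0][1] = (-4)*(3) + (-2)*(-1) = -10
  (MN)[1][0] = (3)*(-5) + (3)*(3) = -6
  (MN)[1][1] = (3)*(3) + (3)*(-1) = 6
MN =
[       14       -10 ]
[       -6         6 ]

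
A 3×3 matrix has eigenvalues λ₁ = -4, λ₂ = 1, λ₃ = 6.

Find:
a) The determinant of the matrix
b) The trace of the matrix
det = -24, trace = 3

Two standard eigenvalue identities:
- det(A) equals the product of the eigenvalues (counted with multiplicity).
- trace(A) equals the sum of the eigenvalues.
det(A) = (-4)*(1)*(6) = -24.
trace(A) = -4 + 1 + 6 = 3.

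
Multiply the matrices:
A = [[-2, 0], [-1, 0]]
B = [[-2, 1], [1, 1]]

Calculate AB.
[[4, -2], [2, -1]]

Each entry (i,j) of AB = sum over k of A[i][k]*B[k][j].
(AB)[0][0] = (-2)*(-2) + (0)*(1) = 4
(AB)[0][1] = (-2)*(1) + (0)*(1) = -2
(AB)[1][0] = (-1)*(-2) + (0)*(1) = 2
(AB)[1][1] = (-1)*(1) + (0)*(1) = -1
AB = [[4, -2], [2, -1]]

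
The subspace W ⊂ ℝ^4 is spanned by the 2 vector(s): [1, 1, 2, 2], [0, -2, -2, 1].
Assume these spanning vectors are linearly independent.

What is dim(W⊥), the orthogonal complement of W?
dim(W⊥) = 2

For any subspace W of ℝ^n, dim(W) + dim(W⊥) = n (the whole-space dimension).
Here the given 2 vectors are linearly independent, so dim(W) = 2.
Thus dim(W⊥) = n - dim(W) = 4 - 2 = 2.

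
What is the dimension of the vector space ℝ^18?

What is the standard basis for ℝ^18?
Dimension = 18; standard basis = {e_1, e_2, e_3, …, e_18}

ℝ^18 is the space of 18-tuples of real numbers; its dimension is 18.
The standard basis consists of 18 vectors: e_1, e_2, e_3, …, e_18, where e_i is the vector with 1 in position i and 0 elsewhere.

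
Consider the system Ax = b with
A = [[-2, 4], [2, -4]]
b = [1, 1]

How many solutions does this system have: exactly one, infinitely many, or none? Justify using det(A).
No solution

det(A) = (-2)*(-4) - (4)*(2) = 0, so A is singular.
The column space of A is span(column 1) = span([-2, 2]).
b = [1, 1] is not a scalar multiple of column 1, so b ∉ column space and the system is inconsistent — no solution.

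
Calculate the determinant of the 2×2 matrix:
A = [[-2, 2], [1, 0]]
-2

For A = [[a, b], [c, d]], det(A) = a*d - b*c.
det(A) = (-2)*(0) - (2)*(1) = 0 - 2 = -2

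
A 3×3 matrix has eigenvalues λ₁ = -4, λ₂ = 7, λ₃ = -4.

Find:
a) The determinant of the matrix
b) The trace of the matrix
det = 112, trace = -1

Two standard eigenvalue identities:
- det(A) equals the product of the eigenvalues (counted with multiplicity).
- trace(A) equals the sum of the eigenvalues.
det(A) = (-4)*(7)*(-4) = 112.
trace(A) = -4 + 7 - 4 = -1.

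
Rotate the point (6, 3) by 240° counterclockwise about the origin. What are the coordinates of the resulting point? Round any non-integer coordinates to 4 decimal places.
(-0.4019, -6.6962)

Rotation matrix R(θ) = [[cos θ, -sin θ], [sin θ, cos θ]]; for θ = 240°:
R = [[-1/2, √3/2], [-√3/2, -1/2]]
Result: R × [6, 3]ᵀ = [-1/2·6 + (√3/2)·3, -√3/2·6 + (-1/2)·3]ᵀ = (-0.4019, -6.6962)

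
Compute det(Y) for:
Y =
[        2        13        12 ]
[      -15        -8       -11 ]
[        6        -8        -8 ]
det(Y) = -450

Expand along row 0 (cofactor expansion): det(Y) = a*(e*i - f*h) - b*(d*i - f*g) + c*(d*h - e*g), where the 3×3 is [[a, b, c], [d, e, f], [g, h, i]].
Minor M_00 = (-8)*(-8) - (-11)*(-8) = 64 - 88 = -24.
Minor M_01 = (-15)*(-8) - (-11)*(6) = 120 + 66 = 186.
Minor M_02 = (-15)*(-8) - (-8)*(6) = 120 + 48 = 168.
det(Y) = (2)*(-24) - (13)*(186) + (12)*(168) = -48 - 2418 + 2016 = -450.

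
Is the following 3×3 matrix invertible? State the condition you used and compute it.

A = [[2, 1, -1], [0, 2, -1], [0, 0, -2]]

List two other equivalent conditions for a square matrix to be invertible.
Yes, invertible; det(A) = -8 ≠ 0. Equivalent conditions: rank(A) = 3; Ax = 0 has only the trivial solution; 0 is not an eigenvalue; the columns of A are linearly independent.

To check invertibility, compute det(A).
The given matrix is triangular, so det(A) equals the product of its diagonal entries = -8 ≠ 0.
Since det(A) ≠ 0, A is invertible.
Equivalent conditions for a square matrix A to be invertible:
- rank(A) = 3 (full rank).
- The homogeneous system Ax = 0 has only the trivial solution x = 0.
- 0 is not an eigenvalue of A.
- The columns (equivalently rows) of A are linearly independent.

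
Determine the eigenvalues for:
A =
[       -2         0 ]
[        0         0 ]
λ = -2, 0

Solve det(A - λI) = 0. For a 2×2 matrix the characteristic equation is λ² - (trace)λ + det = 0.
trace(A) = a + d = -2 + 0 = -2.
det(A) = a*d - b*c = (-2)*(0) - (0)*(0) = 0 - 0 = 0.
Characteristic equation: λ² - (-2)λ + (0) = 0.
Discriminant = (-2)² - 4*(0) = 4 - 0 = 4.
λ = (-2 ± √4) / 2 = (-2 ± 2) / 2 = -2, 0.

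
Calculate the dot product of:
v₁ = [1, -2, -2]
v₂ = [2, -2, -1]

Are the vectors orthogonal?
8, No

The dot product is the sum of products of corresponding components.
v₁·v₂ = (1)*(2) + (-2)*(-2) + (-2)*(-1) = 2 + 4 + 2 = 8.
Two vectors are orthogonal iff their dot product is 0; here the dot product is 8, so the vectors are not orthogonal.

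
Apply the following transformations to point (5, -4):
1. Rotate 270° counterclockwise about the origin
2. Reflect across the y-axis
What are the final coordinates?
(4, -5)

Step 1: Rotate 270° → (-4, -5)
Step 2: Reflect across the y-axis → (4, -5)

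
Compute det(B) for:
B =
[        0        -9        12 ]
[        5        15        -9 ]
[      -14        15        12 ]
det(B) = 2826

Expand along row 0 (cofactor expansion): det(B) = a*(e*i - f*h) - b*(d*i - f*g) + c*(d*h - e*g), where the 3×3 is [[a, b, c], [d, e, f], [g, h, i]].
Minor M_00 = (15)*(12) - (-9)*(15) = 180 + 135 = 315.
Minor M_01 = (5)*(12) - (-9)*(-14) = 60 - 126 = -66.
Minor M_02 = (5)*(15) - (15)*(-14) = 75 + 210 = 285.
det(B) = (0)*(315) - (-9)*(-66) + (12)*(285) = 0 - 594 + 3420 = 2826.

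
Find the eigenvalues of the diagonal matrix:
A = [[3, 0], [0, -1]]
λ₁ = 3, λ₂ = -1

The characteristic polynomial of A is det(A - λI) = (3 - λ)(-1 - λ) = 0.
The roots are λ = 3 and λ = -1, so the eigenvalues are the diagonal entries.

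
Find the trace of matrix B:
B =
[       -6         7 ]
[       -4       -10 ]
tr(B) = -6 - 10 = -16

The trace of a square matrix is the sum of its diagonal entries.
Diagonal entries of B: B[0][0] = -6, B[1][1] = -10.
tr(B) = -6 - 10 = -16.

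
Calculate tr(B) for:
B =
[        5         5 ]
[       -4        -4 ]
tr(B) = 5 - 4 = 1

The trace of a square matrix is the sum of its diagonal entries.
Diagonal entries of B: B[0][0] = 5, B[1][1] = -4.
tr(B) = 5 - 4 = 1.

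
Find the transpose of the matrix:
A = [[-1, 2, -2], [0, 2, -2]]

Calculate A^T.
[[-1, 0], [2, 2], [-2, -2]]

The transpose sends entry (i,j) to (j,i); rows become columns.
Row 0 of A: [-1, 2, -2] -> column 0 of A^T.
Row 1 of A: [0, 2, -2] -> column 1 of A^T.
A^T = [[-1, 0], [2, 2], [-2, -2]]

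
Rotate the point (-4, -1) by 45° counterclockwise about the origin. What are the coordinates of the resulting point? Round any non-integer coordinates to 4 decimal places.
(-2.1213, -3.5355)

Rotation matrix R(θ) = [[cos θ, -sin θ], [sin θ, cos θ]]; for θ = 45°:
R = [[√2/2, -√2/2], [√2/2, √2/2]]
Result: R × [-4, -1]ᵀ = [√2/2·-4 + (-√2/2)·-1, √2/2·-4 + (√2/2)·-1]ᵀ = (-2.1213, -3.5355)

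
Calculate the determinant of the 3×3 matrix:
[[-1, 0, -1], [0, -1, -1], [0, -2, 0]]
2

Expansion along first row:
det = -1·det([[-1,-1],[-2,0]]) - 0·det([[0,-1],[0,0]]) + -1·det([[0,-1],[0,-2]])
    = -1·(-1·0 - -1·-2) - 0·(0·0 - -1·0) + -1·(0·-2 - -1·0)
    = -1·-2 - 0·0 + -1·0
    = 2 + 0 + 0 = 2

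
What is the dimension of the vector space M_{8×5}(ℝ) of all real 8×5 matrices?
Dimension = 40

A real 8×5 matrix is determined by its 8·5 = 40 independent entries.
A standard basis is {E_ij : 1 ≤ i ≤ 8, 1 ≤ j ≤ 5}, where E_ij has a 1 in position (i, j) and 0 elsewhere — there are 40 such matrices, and they are linearly independent and span M_{8×5}(ℝ).
Therefore dim(M_{8×5}(ℝ)) = 40.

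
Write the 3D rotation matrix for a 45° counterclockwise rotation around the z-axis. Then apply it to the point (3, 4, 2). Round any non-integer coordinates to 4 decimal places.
R = [[√2/2, -√2/2, 0], [√2/2, √2/2, 0], [0, 0, 1]]; R·(3, 4, 2) = (-0.7071, 4.9497, 2.0000)

Rotation matrix for 45° around z-axis:
cos(45°) = √2/2, sin(45°) = √2/2
R = [[√2/2, -√2/2, 0], [√2/2, √2/2, 0], [0, 0, 1]]
Apply to (3, 4, 2): R·[3, 4, 2]ᵀ = (-0.7071, 4.9497, 2.0000)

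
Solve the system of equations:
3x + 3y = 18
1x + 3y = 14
x = 2, y = 4

Use elimination (row reduction):
Equation 1: 3x + 3y = 18.
Equation 2: 1x + 3y = 14.
Multiply Eq1 by 1 and Eq2 by 3: 3x + 3y = 18;  3x + 9y = 42.
Subtract: (6)y = 24, so y = 4.
Back-substitute into Eq1: 3x + 3*(4) = 18, so x = 2.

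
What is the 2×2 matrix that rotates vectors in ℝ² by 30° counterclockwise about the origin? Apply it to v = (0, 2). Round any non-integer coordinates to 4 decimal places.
R = [[√3/2, -1/2], [1/2, √3/2]]; R·v = (-1.0000, 1.7321)

A counterclockwise rotation by angle θ in ℝ² has matrix R(θ) = [[cos θ, -sin θ], [sin θ, cos θ]].
For θ = 30°: cos θ = √3/2, sin θ = 1/2.
R(30°) = [[√3/2, -1/2], [1/2, √3/2]].
R·v = [√3/2·0 + (-1/2)·2, 1/2·0 + √3/2·2] = (-1.0000, 1.7321).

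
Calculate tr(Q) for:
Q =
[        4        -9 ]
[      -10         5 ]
tr(Q) = 4 + 5 = 9

The trace of a square matrix is the sum of its diagonal entries.
Diagonal entries of Q: Q[0][0] = 4, Q[1][1] = 5.
tr(Q) = 4 + 5 = 9.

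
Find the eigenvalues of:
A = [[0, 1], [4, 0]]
λ = -2, 2

Solve det(A - λI) = 0. For a 2×2 matrix this is λ² - (trace)λ + det = 0.
trace(A) = 0 + 0 = 0.
det(A) = (0)*(0) - (1)*(4) = 0 - 4 = -4.
Characteristic equation: λ² - (0)λ + (-4) = 0.
Discriminant: (0)² - 4*(-4) = 0 + 16 = 16.
Roots: λ = (0 ± √16) / 2 = -2, 2.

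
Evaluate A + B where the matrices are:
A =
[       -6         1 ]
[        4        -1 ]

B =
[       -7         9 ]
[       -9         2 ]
A + B =
[      -13        10 ]
[       -5         1 ]

Matrix addition is elementwise: (A+B)[i][j] = A[i][j] + B[i][j].
  (A+B)[0][0] = (-6) + (-7) = -13
  (A+B)[0][1] = (1) + (9) = 10
  (A+B)[1][0] = (4) + (-9) = -5
  (A+B)[1][1] = (-1) + (2) = 1
A + B =
[      -13        10 ]
[       -5         1 ]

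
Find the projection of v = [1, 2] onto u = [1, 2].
[1, 2]

The projection of v onto u is proj_u(v) = ((v·u) / (u·u)) · u.
v·u = (1)*(1) + (2)*(2) = 5.
u·u = (1)*(1) + (2)*(2) = 5.
coefficient = 5 / 5 = 1.
proj_u(v) = 1 · [1, 2] = [1, 2].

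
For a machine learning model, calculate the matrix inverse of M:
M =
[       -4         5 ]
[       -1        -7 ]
det(M) = 33
M⁻¹ =
[    -7/33     -5/33 ]
[     1/33     -4/33 ]

For a 2×2 matrix M = [[a, b], [c, d]] with det(M) ≠ 0, M⁻¹ = (1/det(M)) * [[d, -b], [-c, a]].
det(M) = (-4)*(-7) - (5)*(-1) = 28 + 5 = 33.
M⁻¹ = (1/33) * [[-7, -5], [1, -4]].
Dividing each entry by 33 and reducing:
M⁻¹ =
[    -7/33     -5/33 ]
[     1/33     -4/33 ]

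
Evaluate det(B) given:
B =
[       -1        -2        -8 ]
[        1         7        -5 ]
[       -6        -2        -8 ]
det(B) = -330

Expand along row 0 (cofactor expansion): det(B) = a*(e*i - f*h) - b*(d*i - f*g) + c*(d*h - e*g), where the 3×3 is [[a, b, c], [d, e, f], [g, h, i]].
Minor M_00 = (7)*(-8) - (-5)*(-2) = -56 - 10 = -66.
Minor M_01 = (1)*(-8) - (-5)*(-6) = -8 - 30 = -38.
Minor M_02 = (1)*(-2) - (7)*(-6) = -2 + 42 = 40.
det(B) = (-1)*(-66) - (-2)*(-38) + (-8)*(40) = 66 - 76 - 320 = -330.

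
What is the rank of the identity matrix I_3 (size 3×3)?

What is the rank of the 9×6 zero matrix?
rank(I_3) = 3, rank(0) = 0

The identity I_3 has 3 columns that are the standard basis vectors e_1, …, e_3. These are linearly independent, so all 3 columns are pivots and rank(I_3) = 3.
The 9×6 zero matrix has every entry zero, so every row is the zero row and there are no pivots; rank(0) = 0.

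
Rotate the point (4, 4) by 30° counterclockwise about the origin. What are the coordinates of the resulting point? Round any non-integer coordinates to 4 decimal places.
(1.4641, 5.4641)

Rotation matrix R(θ) = [[cos θ, -sin θ], [sin θ, cos θ]]; for θ = 30°:
R = [[√3/2, -1/2], [1/2, √3/2]]
Result: R × [4, 4]ᵀ = [√3/2·4 + (-1/2)·4, 1/2·4 + (√3/2)·4]ᵀ = (1.4641, 5.4641)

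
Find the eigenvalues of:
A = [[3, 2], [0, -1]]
λ = -1, 3

Solve det(A - λI) = 0. For a 2×2 matrix this is λ² - (trace)λ + det = 0.
trace(A) = 3 - 1 = 2.
det(A) = (3)*(-1) - (2)*(0) = -3 - 0 = -3.
Characteristic equation: λ² - (2)λ + (-3) = 0.
Discriminant: (2)² - 4*(-3) = 4 + 12 = 16.
Roots: λ = (2 ± √16) / 2 = -1, 3.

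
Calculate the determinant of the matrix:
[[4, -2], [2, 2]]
12

For a 2×2 matrix [[a, b], [c, d]], det = ad - bc
det = (4)(2) - (-2)(2) = 8 - -4 = 12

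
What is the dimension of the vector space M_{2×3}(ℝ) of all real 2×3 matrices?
Dimension = 6

A real 2×3 matrix is determined by its 2·3 = 6 independent entries.
A standard basis is {E_ij : 1 ≤ i ≤ 2, 1 ≤ j ≤ 3}, where E_ij has a 1 in position (i, j) and 0 elsewhere — there are 6 such matrices, and they are linearly independent and span M_{2×3}(ℝ).
Therefore dim(M_{2×3}(ℝ)) = 6.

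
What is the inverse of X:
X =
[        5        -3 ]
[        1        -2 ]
det(X) = -7
X⁻¹ =
[      2/7      -3/7 ]
[      1/7      -5/7 ]

For a 2×2 matrix X = [[a, b], [c, d]] with det(X) ≠ 0, X⁻¹ = (1/det(X)) * [[d, -b], [-c, a]].
det(X) = (5)*(-2) - (-3)*(1) = -10 + 3 = -7.
X⁻¹ = (1/-7) * [[-2, 3], [-1, 5]].
Dividing each entry by -7 and reducing:
X⁻¹ =
[      2/7      -3/7 ]
[      1/7      -5/7 ]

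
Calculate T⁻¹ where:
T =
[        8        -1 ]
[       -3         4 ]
det(T) = 29
T⁻¹ =
[     4/29      1/29 ]
[     3/29      8/29 ]

For a 2×2 matrix T = [[a, b], [c, d]] with det(T) ≠ 0, T⁻¹ = (1/det(T)) * [[d, -b], [-c, a]].
det(T) = (8)*(4) - (-1)*(-3) = 32 - 3 = 29.
T⁻¹ = (1/29) * [[4, 1], [3, 8]].
Dividing each entry by 29 and reducing:
T⁻¹ =
[     4/29      1/29 ]
[     3/29      8/29 ]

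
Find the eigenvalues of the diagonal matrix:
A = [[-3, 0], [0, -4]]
λ₁ = -3, λ₂ = -4

The characteristic polynomial of A is det(A - λI) = (-3 - λ)(-4 - λ) = 0.
The roots are λ = -3 and λ = -4, so the eigenvalues are the diagonal entries.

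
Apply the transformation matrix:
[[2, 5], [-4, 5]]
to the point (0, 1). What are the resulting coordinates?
(5, 5)

Matrix multiplication:
[[2, 5], [-4, 5]] × [0, 1]ᵀ
= [2×0 + 5×1, -4×0 + 5×1]ᵀ
= [5.0000, 5.0000]ᵀ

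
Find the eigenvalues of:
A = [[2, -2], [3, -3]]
λ = -1, 0

Solve det(A - λI) = 0. For a 2×2 matrix this is λ² - (trace)λ + det = 0.
trace(A) = 2 - 3 = -1.
det(A) = (2)*(-3) - (-2)*(3) = -6 + 6 = 0.
Characteristic equation: λ² - (-1)λ + (0) = 0.
Discriminant: (-1)² - 4*(0) = 1 - 0 = 1.
Roots: λ = (-1 ± √1) / 2 = -1, 0.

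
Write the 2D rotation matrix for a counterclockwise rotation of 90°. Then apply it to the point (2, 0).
R = [[0, -1], [1, 0]]; R·(2, 0) = (0, 2)

Rotation matrix formula: R(θ) = [[cos θ, -sin θ], [sin θ, cos θ]]
For θ = 90°:
cos(90°) = 0
sin(90°) = 1
R = [[0, -1], [1, 0]]
Apply to (2, 0): [0·2 + (-1)·0, 1·2 + 0·0] = (0, 2)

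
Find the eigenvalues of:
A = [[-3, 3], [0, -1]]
λ = -3, -1

Solve det(A - λI) = 0. For a 2×2 matrix this is λ² - (trace)λ + det = 0.
trace(A) = -3 - 1 = -4.
det(A) = (-3)*(-1) - (3)*(0) = 3 - 0 = 3.
Characteristic equation: λ² - (-4)λ + (3) = 0.
Discriminant: (-4)² - 4*(3) = 16 - 12 = 4.
Roots: λ = (-4 ± √4) / 2 = -3, -1.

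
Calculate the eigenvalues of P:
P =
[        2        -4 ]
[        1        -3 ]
λ = -2, 1

Solve det(P - λI) = 0. For a 2×2 matrix the characteristic equation is λ² - (trace)λ + det = 0.
trace(P) = a + d = 2 - 3 = -1.
det(P) = a*d - b*c = (2)*(-3) - (-4)*(1) = -6 + 4 = -2.
Characteristic equation: λ² - (-1)λ + (-2) = 0.
Discriminant = (-1)² - 4*(-2) = 1 + 8 = 9.
λ = (-1 ± √9) / 2 = (-1 ± 3) / 2 = -2, 1.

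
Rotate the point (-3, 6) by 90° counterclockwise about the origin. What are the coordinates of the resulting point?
(-6, -3)

Rotation matrix R(θ) = [[cos θ, -sin θ], [sin θ, cos θ]]; for θ = 90°:
R = [[0, -1], [1, 0]]
Result: R × [-3, 6]ᵀ = [0·-3 + (-1)·6, 1·-3 + (0)·6]ᵀ = (-6, -3)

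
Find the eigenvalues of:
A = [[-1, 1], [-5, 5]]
λ = 0, 4

Solve det(A - λI) = 0. For a 2×2 matrix this is λ² - (trace)λ + det = 0.
trace(A) = -1 + 5 = 4.
det(A) = (-1)*(5) - (1)*(-5) = -5 + 5 = 0.
Characteristic equation: λ² - (4)λ + (0) = 0.
Discriminant: (4)² - 4*(0) = 16 - 0 = 16.
Roots: λ = (4 ± √16) / 2 = 0, 4.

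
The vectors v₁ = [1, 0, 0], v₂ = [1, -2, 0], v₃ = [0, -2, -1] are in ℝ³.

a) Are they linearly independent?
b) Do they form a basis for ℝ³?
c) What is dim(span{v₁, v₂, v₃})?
Yes independent, yes basis, dim = 3

Stack v₁, v₂, v₃ as rows of a 3×3 matrix.
[[1, 0, 0]; [1, -2, 0]; [0, -2, -1]] is already lower triangular with nonzero diagonal entries (1, -2, -1), so its determinant is the product of the diagonal entries, det = (1)·(-2)·(-1) = 2 ≠ 0, and the rows are linearly independent.
Three linearly independent vectors in ℝ³ form a basis for ℝ³, so dim(span{v₁,v₂,v₃}) = 3.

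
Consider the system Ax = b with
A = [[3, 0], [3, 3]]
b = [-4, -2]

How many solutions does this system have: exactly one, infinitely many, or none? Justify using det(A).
Exactly one solution

Compute det(A) = (3)*(3) - (0)*(3) = 9.
Because det(A) ≠ 0, A is invertible and Ax = b has a unique solution for every b (here x = A⁻¹ b).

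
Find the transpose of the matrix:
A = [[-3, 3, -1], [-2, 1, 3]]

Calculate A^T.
[[-3, -2], [3, 1], [-1, 3]]

The transpose sends entry (i,j) to (j,i); rows become columns.
Row 0 of A: [-3, 3, -1] -> column 0 of A^T.
Row 1 of A: [-2, 1, 3] -> column 1 of A^T.
A^T = [[-3, -2], [3, 1], [-1, 3]]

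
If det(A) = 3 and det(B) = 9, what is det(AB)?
27

Use the multiplicative property of determinants: det(AB) = det(A)*det(B).
det(AB) = (3)*(9) = 27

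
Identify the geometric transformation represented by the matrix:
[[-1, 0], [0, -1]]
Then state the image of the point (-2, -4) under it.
rotation by 180° (or reflection through origin); image of (-2, -4) is (2, 4)

This matches the form [[cos θ, -sin θ], [sin θ, cos θ]] of a rotation matrix; reading off cos θ and sin θ gives the angle.
The matrix [[-1, 0], [0, -1]] represents: rotation by 180° (or reflection through origin).
Applying it to (-2, -4): [-1·-2 + 0·-4, 0·-2 + -1·-4] = (2, 4).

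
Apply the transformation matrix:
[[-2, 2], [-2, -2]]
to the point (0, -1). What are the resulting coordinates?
(-2, 2)

Matrix multiplication:
[[-2, 2], [-2, -2]] × [0, -1]ᵀ
= [-2×0 + 2×-1, -2×0 + -2×-1]ᵀ
= [-2.0000, 2.0000]ᵀ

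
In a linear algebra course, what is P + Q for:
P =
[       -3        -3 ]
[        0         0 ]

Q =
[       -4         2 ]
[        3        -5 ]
P + Q =
[       -7        -1 ]
[        3        -5 ]

Matrix addition is elementwise: (P+Q)[i][j] = P[i][j] + Q[i][j].
  (P+Q)[0][0] = (-3) + (-4) = -7
  (P+Q)[0][1] = (-3) + (2) = -1
  (P+Q)[1][0] = (0) + (3) = 3
  (P+Q)[1][1] = (0) + (-5) = -5
P + Q =
[       -7        -1 ]
[        3        -5 ]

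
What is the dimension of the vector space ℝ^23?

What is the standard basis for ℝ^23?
Dimension = 23; standard basis = {e_1, e_2, e_3, …, e_23}

ℝ^23 is the space of 23-tuples of real numbers; its dimension is 23.
The standard basis consists of 23 vectors: e_1, e_2, e_3, …, e_23, where e_i is the vector with 1 in position i and 0 elsewhere.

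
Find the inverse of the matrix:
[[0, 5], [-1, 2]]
[[2/5, -1], [1/5, 0]]

For [[a,b],[c,d]], inverse = (1/det)·[[d,-b],[-c,a]]
det = 0·2 - 5·-1 = 5
Inverse = (1/5)·[[2, -5], [1, 0]]
        = [[2/5, -1], [1/5, 0]]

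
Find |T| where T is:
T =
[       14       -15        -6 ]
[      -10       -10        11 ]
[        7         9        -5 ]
det(T) = -971

Expand along row 0 (cofactor expansion): det(T) = a*(e*i - f*h) - b*(d*i - f*g) + c*(d*h - e*g), where the 3×3 is [[a, b, c], [d, e, f], [g, h, i]].
Minor M_00 = (-10)*(-5) - (11)*(9) = 50 - 99 = -49.
Minor M_01 = (-10)*(-5) - (11)*(7) = 50 - 77 = -27.
Minor M_02 = (-10)*(9) - (-10)*(7) = -90 + 70 = -20.
det(T) = (14)*(-49) - (-15)*(-27) + (-6)*(-20) = -686 - 405 + 120 = -971.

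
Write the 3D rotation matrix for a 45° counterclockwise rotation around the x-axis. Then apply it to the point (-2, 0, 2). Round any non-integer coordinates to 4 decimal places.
R = [[1, 0, 0], [0, √2/2, -√2/2], [0, √2/2, √2/2]]; R·(-2, 0, 2) = (-2.0000, -1.4142, 1.4142)

Rotation matrix for 45° around x-axis:
cos(45°) = √2/2, sin(45°) = √2/2
R = [[1, 0, 0], [0, √2/2, -√2/2], [0, √2/2, √2/2]]
Apply to (-2, 0, 2): R·[-2, 0, 2]ᵀ = (-2.0000, -1.4142, 1.4142)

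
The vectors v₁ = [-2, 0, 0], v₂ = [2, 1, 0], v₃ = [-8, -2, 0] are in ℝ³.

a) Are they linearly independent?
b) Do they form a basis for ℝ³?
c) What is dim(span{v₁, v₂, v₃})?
Not independent, not a basis, dim(span) = 2

Check whether v₃ can be written as a linear combination of v₁ and v₂.
v₃ = (2)·v₁ + (-2)·v₂ = [-8, -2, 0], so the three vectors are linearly dependent.
Thus they do not form a basis for ℝ³, and dim(span{v₁, v₂, v₃}) = 2 (spanned by v₁ and v₂).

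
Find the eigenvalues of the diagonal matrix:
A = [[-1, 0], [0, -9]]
λ₁ = -1, λ₂ = -9

The characteristic polynomial of A is det(A - λI) = (-1 - λ)(-9 - λ) = 0.
The roots are λ = -1 and λ = -9, so the eigenvalues are the diagonal entries.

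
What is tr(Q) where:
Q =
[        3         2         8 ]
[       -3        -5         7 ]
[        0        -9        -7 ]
tr(Q) = 3 - 5 - 7 = -9

The trace of a square matrix is the sum of its diagonal entries.
Diagonal entries of Q: Q[0][0] = 3, Q[1][1] = -5, Q[2][2] = -7.
tr(Q) = 3 - 5 - 7 = -9.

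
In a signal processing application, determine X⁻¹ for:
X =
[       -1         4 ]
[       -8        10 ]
det(X) = 22
X⁻¹ =
[     5/11     -2/11 ]
[     4/11     -1/22 ]

For a 2×2 matrix X = [[a, b], [c, d]] with det(X) ≠ 0, X⁻¹ = (1/det(X)) * [[d, -b], [-c, a]].
det(X) = (-1)*(10) - (4)*(-8) = -10 + 32 = 22.
X⁻¹ = (1/22) * [[10, -4], [8, -1]].
Dividing each entry by 22 and reducing:
X⁻¹ =
[     5/11     -2/11 ]
[     4/11     -1/22 ]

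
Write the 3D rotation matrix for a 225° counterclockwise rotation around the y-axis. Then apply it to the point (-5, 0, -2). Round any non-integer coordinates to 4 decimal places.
R = [[-√2/2, 0, -√2/2], [0, 1, 0], [√2/2, 0, -√2/2]]; R·(-5, 0, -2) = (4.9497, 0.0000, -2.1213)

Rotation matrix for 225° around y-axis:
cos(225°) = -√2/2, sin(225°) = -√2/2
R = [[-√2/2, 0, -√2/2], [0, 1, 0], [√2/2, 0, -√2/2]]
Apply to (-5, 0, -2): R·[-5, 0, -2]ᵀ = (4.9497, 0.0000, -2.1213)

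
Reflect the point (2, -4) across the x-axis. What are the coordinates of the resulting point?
(2, 4)

Reflection across x-axis: (2, -4) → (2, 4)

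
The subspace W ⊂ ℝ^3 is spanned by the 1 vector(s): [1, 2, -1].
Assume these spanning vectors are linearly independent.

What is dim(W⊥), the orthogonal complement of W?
dim(W⊥) = 2

For any subspace W of ℝ^n, dim(W) + dim(W⊥) = n (the whole-space dimension).
Here the given 1 vectors are linearly independent, so dim(W) = 1.
Thus dim(W⊥) = n - dim(W) = 3 - 1 = 2.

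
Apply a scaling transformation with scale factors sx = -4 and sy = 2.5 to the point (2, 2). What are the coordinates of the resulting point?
(-8, 5.0)

Scaling matrix:
[[-4, 0], [0, 2.50]]
Result: (2 × -4, 2 × 2.5) = (-8, 5.0)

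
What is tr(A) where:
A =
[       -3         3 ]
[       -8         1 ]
tr(A) = -3 + 1 = -2

The trace of a square matrix is the sum of its diagonal entries.
Diagonal entries of A: A[0][0] = -3, A[1][1] = 1.
tr(A) = -3 + 1 = -2.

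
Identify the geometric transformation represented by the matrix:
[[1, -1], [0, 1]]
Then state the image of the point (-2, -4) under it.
horizontal shear with factor -1; image of (-2, -4) is (2, -4)

The matrix [[1, k], [0, 1]] sends (x, y) to (x + -1y, y), leaving the y-coordinate fixed: a horizontal shear.
The matrix [[1, -1], [0, 1]] represents: horizontal shear with factor -1.
Applying it to (-2, -4): [1·-2 + -1·-4, 0·-2 + 1·-4] = (2, -4).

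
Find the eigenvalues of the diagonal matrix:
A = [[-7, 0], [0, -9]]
λ₁ = -7, λ₂ = -9

The characteristic polynomial of A is det(A - λI) = (-7 - λ)(-9 - λ) = 0.
The roots are λ = -7 and λ = -9, so the eigenvalues are the diagonal entries.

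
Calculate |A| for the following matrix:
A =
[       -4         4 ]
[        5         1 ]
det(A) = -24

For a 2×2 matrix [[a, b], [c, d]], det = a*d - b*c.
det(A) = (-4)*(1) - (4)*(5) = -4 - 20 = -24.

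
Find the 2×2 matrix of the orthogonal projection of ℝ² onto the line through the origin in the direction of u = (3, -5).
[[9/34, -15/34], [-15/34, 25/34]]

The orthogonal projection onto the line spanned by a nonzero vector u = (a, b) has matrix P = (u uᵀ) / (uᵀ u) = (1/(a² + b²)) · [[a², ab], [ab, b²]].
Here u = (3, -5), so a² + b² = 9 + 25 = 34.
P = (1/34) · [[9, -15], [-15, 25]] = [[9/34, -15/34], [-15/34, 25/34]].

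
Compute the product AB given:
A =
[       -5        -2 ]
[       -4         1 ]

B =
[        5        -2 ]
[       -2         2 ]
AB =
[      -21         6 ]
[      -22        10 ]

Matrix multiplication: (AB)[i][j] = sum over k of A[i][k] * B[k][j].
  (AB)[0][0] = (-5)*(5) + (-2)*(-2) = -21
  (AB)[0][1] = (-5)*(-2) + (-2)*(2) = 6
  (AB)[1][0] = (-4)*(5) + (1)*(-2) = -22
  (AB)[1][1] = (-4)*(-2) + (1)*(2) = 10
AB =
[      -21         6 ]
[      -22        10 ]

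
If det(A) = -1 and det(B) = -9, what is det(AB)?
9

Use the multiplicative property of determinants: det(AB) = det(A)*det(B).
det(AB) = (-1)*(-9) = 9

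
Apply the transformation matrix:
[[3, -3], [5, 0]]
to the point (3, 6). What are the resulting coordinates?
(-9, 15)

Matrix multiplication:
[[3, -3], [5, 0]] × [3, 6]ᵀ
= [3×3 + -3×6, 5×3 + 0×6]ᵀ
= [-9.0000, 15.0000]ᵀ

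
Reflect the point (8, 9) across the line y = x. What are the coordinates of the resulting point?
(9, 8)

Reflection across line y = x: (8, 9) → (9, 8)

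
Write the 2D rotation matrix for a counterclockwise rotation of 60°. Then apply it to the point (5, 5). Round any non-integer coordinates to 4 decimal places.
R = [[1/2, -√3/2], [√3/2, 1/2]]; R·(5, 5) = (-1.8301, 6.8301)

Rotation matrix formula: R(θ) = [[cos θ, -sin θ], [sin θ, cos θ]]
For θ = 60°:
cos(60°) = 1/2
sin(60°) = √3/2
R = [[1/2, -√3/2], [√3/2, 1/2]]
Apply to (5, 5): [1/2·5 + (-√3/2)·5, √3/2·5 + 1/2·5] = (-1.8301, 6.8301)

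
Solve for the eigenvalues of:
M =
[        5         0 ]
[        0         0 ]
λ = 0, 5

Solve det(M - λI) = 0. For a 2×2 matrix the characteristic equation is λ² - (trace)λ + det = 0.
trace(M) = a + d = 5 + 0 = 5.
det(M) = a*d - b*c = (5)*(0) - (0)*(0) = 0 - 0 = 0.
Characteristic equation: λ² - (5)λ + (0) = 0.
Discriminant = (5)² - 4*(0) = 25 - 0 = 25.
λ = (5 ± √25) / 2 = (5 ± 5) / 2 = 0, 5.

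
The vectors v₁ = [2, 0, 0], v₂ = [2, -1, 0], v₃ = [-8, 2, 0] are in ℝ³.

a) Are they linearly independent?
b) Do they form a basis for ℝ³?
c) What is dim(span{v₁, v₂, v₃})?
Not independent, not a basis, dim(span) = 2

Check whether v₃ can be written as a linear combination of v₁ and v₂.
v₃ = (-2)·v₁ + (-2)·v₂ = [-8, 2, 0], so the three vectors are linearly dependent.
Thus they do not form a basis for ℝ³, and dim(span{v₁, v₂, v₃}) = 2 (spanned by v₁ and v₂).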